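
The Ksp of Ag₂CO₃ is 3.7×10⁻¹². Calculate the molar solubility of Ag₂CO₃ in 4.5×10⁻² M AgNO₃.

1.8×10⁻⁹ M

Ag₂CO₃(s) ⇌ 2 Ag⁺(aq) + CO₃²⁻(aq)
With Ag⁺ already at 4.5×10⁻² M and s small, take [Ag⁺] ≈ 4.5×10⁻² M and [CO₃²⁻] = s.
Ksp = [Ag⁺]^2[CO₃²⁻] = (4.5×10⁻²)^2s
s = 3.7×10⁻¹² / (4.5×10⁻²)^2 = 1.8×10⁻⁹
s = 1.8×10⁻⁹ M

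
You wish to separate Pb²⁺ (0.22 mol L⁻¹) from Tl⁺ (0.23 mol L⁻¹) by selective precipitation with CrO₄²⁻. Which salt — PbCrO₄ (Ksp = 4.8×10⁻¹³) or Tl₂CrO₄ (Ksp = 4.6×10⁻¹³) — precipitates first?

Each salt precipitates once Q = Ksp for that salt.
For PbCrO₄: [CrO₄²⁻] = (Ksp/[Pb²⁺]) = 2.2×10⁻¹² mol L⁻¹
For Tl₂CrO₄: [CrO₄²⁻] = (Ksp/[Tl⁺]^2) = 8.7×10⁻¹² mol L⁻¹
The smaller threshold [CrO₄²⁻] is reached first, so PbCrO₄ precipitates first.

PbCrO₄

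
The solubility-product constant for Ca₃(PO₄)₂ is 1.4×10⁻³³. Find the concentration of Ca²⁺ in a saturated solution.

Ca₃(PO₄)₂(s) ⇌ 3 Ca²⁺(aq) + 2 PO₄³⁻(aq)
If s mol/L of Ca₃(PO₄)₂ dissolves, [Ca²⁺] = 3s and [PO₄³⁻] = 2s.
Ksp = [Ca²⁺]^3[PO₄³⁻]^2 = (3s)^3 · (2s)^2 = 108s^5 = 1.4×10⁻³³
s = 1.1×10⁻⁷ M
[Ca²⁺] = 3s = 3.2×10⁻⁷ M

3.2×10⁻⁷ M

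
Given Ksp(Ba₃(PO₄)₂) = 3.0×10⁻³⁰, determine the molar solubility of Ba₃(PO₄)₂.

4.9×10⁻⁷ M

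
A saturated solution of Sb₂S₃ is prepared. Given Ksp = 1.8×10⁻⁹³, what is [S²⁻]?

3.3×10⁻¹⁹ M

Sb₂S₃(s) ⇌ 2 Sb³⁺(aq) + 3 S²⁻(aq)
If s mol/L of Sb₂S₃ dissolves, [Sb³⁺] = 2s and [S²⁻] = 3s.
Ksp = [Sb³⁺]^2[S²⁻]^3 = (2s)^2 · (3s)^3 = 108s^5 = 1.8×10⁻⁹³
s = 1.1×10⁻¹⁹ mol/L
[S²⁻] = 3s = 3.3×10⁻¹⁹ mol/L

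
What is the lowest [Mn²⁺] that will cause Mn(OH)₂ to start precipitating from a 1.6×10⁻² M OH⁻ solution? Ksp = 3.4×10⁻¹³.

The threshold for precipitation is Q = Ksp.
Mn(OH)₂(s) ⇌ Mn²⁺(aq) + 2 OH⁻(aq)
Ksp = [Mn²⁺][OH⁻]^2 = [Mn²⁺](1.6×10⁻²)^2
[Mn²⁺] = 3.4×10⁻¹³ / (1.6×10⁻²)^2 = 1.3×10⁻⁹
[Mn²⁺] = 1.3×10⁻⁹ M

1.3×10⁻⁹ M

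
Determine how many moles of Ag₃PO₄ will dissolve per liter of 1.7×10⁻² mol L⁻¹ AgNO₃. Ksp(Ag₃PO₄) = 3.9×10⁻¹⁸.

Ag₃PO₄(s) ⇌ 3 Ag⁺(aq) + PO₄³⁻(aq)
Let s be the solubility of Ag₃PO₄ here. The common ion gives [Ag⁺] ≈ 1.7×10⁻² mol L⁻¹, and [PO₄³⁻] = s.
Ksp = [Ag⁺]^3[PO₄³⁻] = (1.7×10⁻²)^3s
s = 3.9×10⁻¹⁸ / (1.7×10⁻²)^3 = 7.9×10⁻¹³
s = 7.9×10⁻¹³ mol L⁻¹

7.9×10⁻¹³ M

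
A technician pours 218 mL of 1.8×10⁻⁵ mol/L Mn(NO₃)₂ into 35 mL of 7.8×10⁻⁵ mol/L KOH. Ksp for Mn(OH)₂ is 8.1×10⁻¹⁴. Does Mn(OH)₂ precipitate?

No

Total volume after mixing = 218 + 35 = 253 mL.
[Mn²⁺] = (1.8×10⁻⁵)(218)/253 = 1.6×10⁻⁵ mol/L
[OH⁻] = (7.8×10⁻⁵)(35)/253 = 1.1×10⁻⁵ mol/L
Q = [Mn²⁺][OH⁻]^2 = 1.8×10⁻¹⁵
Since Q (1.8×10⁻¹⁵) is less than Ksp (8.1×10⁻¹⁴), no Mn(OH)₂ precipitates.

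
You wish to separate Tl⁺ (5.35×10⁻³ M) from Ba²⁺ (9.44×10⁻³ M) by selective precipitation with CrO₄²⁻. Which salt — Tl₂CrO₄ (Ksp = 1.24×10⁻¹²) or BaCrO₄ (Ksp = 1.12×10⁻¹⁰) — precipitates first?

Each salt precipitates once Q = Ksp for that salt.
For Tl₂CrO₄: [CrO₄²⁻] = (Ksp/[Tl⁺]^2) = 4.33×10⁻⁸ M
For BaCrO₄: [CrO₄²⁻] = (Ksp/[Ba²⁺]) = 1.19×10⁻⁸ M
BaCrO₄ requires the lower [CrO₄²⁻], so it precipitates first.

BaCrO₄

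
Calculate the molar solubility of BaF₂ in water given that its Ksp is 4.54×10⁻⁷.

4.84×10⁻³ M

BaF₂(s) ⇌ Ba²⁺(aq) + 2 F⁻(aq)
Let s be the molar solubility. Then [Ba²⁺] = s and [F⁻] = 2s.
Ksp = [Ba²⁺][F⁻]^2 = s · (2s)^2 = 4s^3
4s^3 = 4.54×10⁻⁷  ⇒  s^3 = 1.14×10⁻⁷
s = 4.84×10⁻³ M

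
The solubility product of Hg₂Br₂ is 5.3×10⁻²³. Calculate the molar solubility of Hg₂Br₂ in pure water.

2.4×10⁻⁸ M

Hg₂Br₂(s) ⇌ Hg₂²⁺(aq) + 2 Br⁻(aq)
Let s be the molar solubility. Then [Hg₂²⁺] = s and [Br⁻] = 2s.
Ksp = [Hg₂²⁺][Br⁻]^2 = s · (2s)^2 = 4s^3
4s^3 = 5.3×10⁻²³  ⇒  s^3 = 1.3×10⁻²³
Taking the 3rd root, s = 2.4×10⁻⁸ mol L⁻¹.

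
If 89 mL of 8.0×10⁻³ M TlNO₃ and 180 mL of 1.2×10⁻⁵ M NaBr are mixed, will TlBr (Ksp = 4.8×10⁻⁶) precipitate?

No

Total volume after mixing = 89 + 180 = 269 mL.
[Tl⁺] = (8.0×10⁻³)(89)/269 = 2.6×10⁻³ M
[Br⁻] = (1.2×10⁻⁵)(180)/269 = 8.0×10⁻⁶ M
Q = [Tl⁺][Br⁻] = 2.1×10⁻⁸
Q < Ksp (2.1×10⁻⁸ vs 4.8×10⁻⁶); the solution remains unsaturated and no precipitate forms.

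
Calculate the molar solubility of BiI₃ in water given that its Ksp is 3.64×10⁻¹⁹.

1.08×10⁻⁵ M

BiI₃(s) ⇌ Bi³⁺(aq) + 3 I⁻(aq)
If s mol/L of BiI₃ dissolves, [Bi³⁺] = s and [I⁻] = 3s.
Ksp = [Bi³⁺][I⁻]^3 = s · (3s)^3 = 27s^4
27s^4 = 3.64×10⁻¹⁹  ⇒  s^4 = 1.35×10⁻²⁰
s = 1.08×10⁻⁵ mol L⁻¹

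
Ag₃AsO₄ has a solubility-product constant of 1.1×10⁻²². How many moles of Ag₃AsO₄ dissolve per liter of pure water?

1.4×10⁻⁶ M

Ag₃AsO₄(s) ⇌ 3 Ag⁺(aq) + AsO₄³⁻(aq)
If s mol/L of Ag₃AsO₄ dissolves, [Ag⁺] = 3s and [AsO₄³⁻] = s.
Ksp = [Ag⁺]^3[AsO₄³⁻] = (3s)^3 · s = 27s^4
27s^4 = 1.1×10⁻²²  ⇒  s^4 = 4.1×10⁻²⁴
s = (4.1×10⁻²⁴)^(1/4) = 1.4×10⁻⁶ mol L⁻¹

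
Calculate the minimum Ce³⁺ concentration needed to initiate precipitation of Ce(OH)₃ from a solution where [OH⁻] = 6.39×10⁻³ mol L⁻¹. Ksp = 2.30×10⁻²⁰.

8.82×10⁻¹⁴ M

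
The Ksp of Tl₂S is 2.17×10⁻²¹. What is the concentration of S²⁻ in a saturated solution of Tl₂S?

8.16×10⁻⁸ M

Tl₂S(s) ⇌ 2 Tl⁺(aq) + S²⁻(aq)
For each mole of Tl₂S that dissolves per liter, [Tl⁺] = 2s and [S²⁻] = s; let s denote this solubility.
Ksp = [Tl⁺]^2[S²⁻] = (2s)^2 · s = 4s^3 = 2.17×10⁻²¹
s = 8.16×10⁻⁸ mol/L
[S²⁻] = s = 8.16×10⁻⁸ mol/L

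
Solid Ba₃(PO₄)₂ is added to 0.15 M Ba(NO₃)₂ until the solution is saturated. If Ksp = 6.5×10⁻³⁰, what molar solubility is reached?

Ba₃(PO₄)₂(s) ⇌ 3 Ba²⁺(aq) + 2 PO₄³⁻(aq)
The solution already contains Ba²⁺ at 0.15 M. Let s be the molar solubility of Ba₃(PO₄)₂.
[Ba²⁺] ≈ 0.15 M (common ion dominates); [PO₄³⁻] = 2s.
Ksp = [Ba²⁺]^3[PO₄³⁻]^2 = (0.15)^3(2s)^2
(2s)^2 = 6.5×10⁻³⁰ / (0.15)^3 = 1.9×10⁻²⁷
s = 2.2×10⁻¹⁴ M

2.2×10⁻¹⁴ M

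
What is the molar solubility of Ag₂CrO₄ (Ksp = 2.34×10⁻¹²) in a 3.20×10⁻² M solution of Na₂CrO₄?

4.28×10⁻⁶ M

Ag₂CrO₄(s) ⇌ 2 Ag⁺(aq) + CrO₄²⁻(aq)
With CrO₄²⁻ already at 3.20×10⁻² M and s small, take [CrO₄²⁻] ≈ 3.20×10⁻² M and [Ag⁺] = 2s.
Ksp = [Ag⁺]^2[CrO₄²⁻] = (2s)^2(3.20×10⁻²)
(2s)^2 = 2.34×10⁻¹² / (3.20×10⁻²) = 7.31×10⁻¹¹
s = 4.28×10⁻⁶ M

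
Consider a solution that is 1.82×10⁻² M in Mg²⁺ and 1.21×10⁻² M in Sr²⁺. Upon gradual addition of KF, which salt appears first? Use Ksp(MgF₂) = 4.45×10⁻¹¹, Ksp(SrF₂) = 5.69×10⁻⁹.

MgF₂

Precipitation begins when Q = Ksp.
For MgF₂: [F⁻] = (Ksp/[Mg²⁺])^(1/2) = 4.94×10⁻⁵ M
For SrF₂: [F⁻] = (Ksp/[Sr²⁺])^(1/2) = 6.86×10⁻⁴ M
The smaller threshold [F⁻] is reached first, so MgF₂ precipitates first.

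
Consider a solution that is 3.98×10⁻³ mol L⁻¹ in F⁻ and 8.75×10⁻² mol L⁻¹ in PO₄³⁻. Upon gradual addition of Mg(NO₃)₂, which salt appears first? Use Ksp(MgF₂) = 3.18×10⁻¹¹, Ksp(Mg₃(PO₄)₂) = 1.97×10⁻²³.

Mg₃(PO₄)₂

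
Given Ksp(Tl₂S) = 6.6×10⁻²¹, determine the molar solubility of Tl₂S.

Tl₂S(s) ⇌ 2 Tl⁺(aq) + S²⁻(aq)
Let s be the molar solubility. Then [Tl⁺] = 2s and [S²⁻] = s.
Ksp = [Tl⁺]^2[S²⁻] = (2s)^2 · s = 4s^3
4s^3 = 6.6×10⁻²¹  ⇒  s^3 = 1.7×10⁻²¹
s = 1.2×10⁻⁷ mol/L

1.2×10⁻⁷ M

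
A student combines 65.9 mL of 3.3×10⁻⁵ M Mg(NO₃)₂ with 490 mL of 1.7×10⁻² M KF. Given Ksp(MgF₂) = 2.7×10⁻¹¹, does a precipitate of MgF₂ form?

The combined volume is 555.9 mL.
[Mg²⁺] = (3.3×10⁻⁵)(65.9)/555.9 = 3.9×10⁻⁶ M
[F⁻] = (1.7×10⁻²)(490)/555.9 = 1.5×10⁻² M
Q = [Mg²⁺][F⁻]^2 = 8.8×10⁻¹⁰
Q = 8.8×10⁻¹⁰ > Ksp = 2.7×10⁻¹¹, so the solution is supersaturated and MgF₂ precipitates.

Yes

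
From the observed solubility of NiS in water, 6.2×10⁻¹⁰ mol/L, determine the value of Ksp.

Ksp = 3.8×10⁻¹⁹

NiS(s) ⇌ Ni²⁺(aq) + S²⁻(aq)
With molar solubility s: [Ni²⁺] = s, [S²⁻] = s.
Ksp = [Ni²⁺][S²⁻] = s · s = s^2
Ksp = (6.2×10⁻¹⁰)^2 = 3.8×10⁻¹⁹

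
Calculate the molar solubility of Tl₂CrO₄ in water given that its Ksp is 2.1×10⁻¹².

8.1×10⁻⁵ M

Tl₂CrO₄(s) ⇌ 2 Tl⁺(aq) + CrO₄²⁻(aq)
If s mol/L of Tl₂CrO₄ dissolves, [Tl⁺] = 2s and [CrO₄²⁻] = s.
Ksp = [Tl⁺]^2[CrO₄²⁻] = (2s)^2 · s = 4s^3
4s^3 = 2.1×10⁻¹²  ⇒  s^3 = 5.3×10⁻¹³
Taking the 3rd root, s = 8.1×10⁻⁵ M.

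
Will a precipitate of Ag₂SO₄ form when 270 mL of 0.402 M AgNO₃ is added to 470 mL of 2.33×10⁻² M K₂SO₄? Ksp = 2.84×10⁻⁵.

Total volume after mixing = 270 + 470 = 740 mL.
[Ag⁺] = (0.402)(270)/740 = 0.147 M
[SO₄²⁻] = (2.33×10⁻²)(470)/740 = 1.48×10⁻² M
Q = [Ag⁺]^2[SO₄²⁻] = 3.18×10⁻⁴
Since Q (3.18×10⁻⁴) exceeds Ksp (2.84×10⁻⁵), Ag₂SO₄ will precipitate.

Yes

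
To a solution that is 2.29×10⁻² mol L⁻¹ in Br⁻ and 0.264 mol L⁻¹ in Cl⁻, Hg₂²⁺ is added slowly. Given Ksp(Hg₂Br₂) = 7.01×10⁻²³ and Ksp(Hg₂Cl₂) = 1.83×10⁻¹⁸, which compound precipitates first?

Precipitation of each salt begins when its ion product equals Ksp.
For Hg₂Br₂: [Hg₂²⁺] = (Ksp/[Br⁻]^2) = 1.34×10⁻¹⁹ mol L⁻¹
For Hg₂Cl₂: [Hg₂²⁺] = (Ksp/[Cl⁻]^2) = 2.63×10⁻¹⁷ mol L⁻¹
Hg₂Br₂ requires the lower [Hg₂²⁺], so it precipitates first.

Hg₂Br₂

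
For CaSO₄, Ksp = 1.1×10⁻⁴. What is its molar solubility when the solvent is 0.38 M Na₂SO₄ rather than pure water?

2.9×10⁻⁴ M

CaSO₄(s) ⇌ Ca²⁺(aq) + SO₄²⁻(aq)
The solution already contains SO₄²⁻ at 0.38 M. Let s be the molar solubility of CaSO₄.
[SO₄²⁻] ≈ 0.38 M (common ion dominates); [Ca²⁺] = s.
Ksp = [Ca²⁺][SO₄²⁻] = s(0.38)
s = 1.1×10⁻⁴ / (0.38) = 2.9×10⁻⁴
s = 2.9×10⁻⁴ M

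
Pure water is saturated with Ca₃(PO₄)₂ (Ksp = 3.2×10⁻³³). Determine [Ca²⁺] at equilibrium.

3.7×10⁻⁷ M

Ca₃(PO₄)₂(s) ⇌ 3 Ca²⁺(aq) + 2 PO₄³⁻(aq)
If s mol/L of Ca₃(PO₄)₂ dissolves, [Ca²⁺] = 3s and [PO₄³⁻] = 2s.
Ksp = [Ca²⁺]^3[PO₄³⁻]^2 = (3s)^3 · (2s)^2 = 108s^5 = 3.2×10⁻³³
s = 1.2×10⁻⁷ mol/L
[Ca²⁺] = 3s = 3.7×10⁻⁷ mol/L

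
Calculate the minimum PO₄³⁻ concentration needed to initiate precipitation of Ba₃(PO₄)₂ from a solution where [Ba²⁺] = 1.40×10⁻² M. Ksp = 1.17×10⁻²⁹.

2.06×10⁻¹² M

Precipitation begins when Q = Ksp.
Ba₃(PO₄)₂(s) ⇌ 3 Ba²⁺(aq) + 2 PO₄³⁻(aq)
Ksp = [Ba²⁺]^3[PO₄³⁻]^2 = [PO₄³⁻]^2(1.40×10⁻²)^3
[PO₄³⁻]^2 = 1.17×10⁻²⁹ / (1.40×10⁻²)^3 = 4.26×10⁻²⁴
[PO₄³⁻] = 2.06×10⁻¹² M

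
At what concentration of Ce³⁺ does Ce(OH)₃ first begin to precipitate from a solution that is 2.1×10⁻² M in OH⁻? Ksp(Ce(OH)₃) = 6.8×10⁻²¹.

7.3×10⁻¹⁶ M

A salt starts to precipitate once the ion product Q reaches its Ksp.
Ce(OH)₃(s) ⇌ Ce³⁺(aq) + 3 OH⁻(aq)
Ksp = [Ce³⁺][OH⁻]^3 = [Ce³⁺](2.1×10⁻²)^3
[Ce³⁺] = 6.8×10⁻²¹ / (2.1×10⁻²)^3 = 7.3×10⁻¹⁶
[Ce³⁺] = 7.3×10⁻¹⁶ M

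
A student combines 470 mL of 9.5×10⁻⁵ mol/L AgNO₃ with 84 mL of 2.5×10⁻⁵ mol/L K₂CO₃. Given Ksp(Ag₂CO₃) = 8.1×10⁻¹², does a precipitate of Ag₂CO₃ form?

No

The combined volume is 554 mL.
[Ag⁺] = (9.5×10⁻⁵)(470)/554 = 8.1×10⁻⁵ mol/L
[CO₃²⁻] = (2.5×10⁻⁵)(84)/554 = 3.8×10⁻⁶ mol/L
Q = [Ag⁺]^2[CO₃²⁻] = 2.5×10⁻¹⁴
Since Q (2.5×10⁻¹⁴) is less than Ksp (8.1×10⁻¹²), no Ag₂CO₃ precipitates.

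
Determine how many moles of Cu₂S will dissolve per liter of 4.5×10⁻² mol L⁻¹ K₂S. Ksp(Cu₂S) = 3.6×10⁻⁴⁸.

Cu₂S(s) ⇌ 2 Cu⁺(aq) + S²⁻(aq)
With S²⁻ already at 4.5×10⁻² mol L⁻¹ and s small, take [S²⁻] ≈ 4.5×10⁻² mol L⁻¹ and [Cu⁺] = 2s.
Ksp = [Cu⁺]^2[S²⁻] = (2s)^2(4.5×10⁻²)
(2s)^2 = 3.6×10⁻⁴⁸ / (4.5×10⁻²) = 8.0×10⁻⁴⁷
s = 4.5×10⁻²⁴ mol L⁻¹

4.5×10⁻²⁴ M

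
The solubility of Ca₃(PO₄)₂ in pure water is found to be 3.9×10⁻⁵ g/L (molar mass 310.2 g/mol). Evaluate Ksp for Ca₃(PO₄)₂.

Ksp = 3.4×10⁻³³

s = (3.9×10⁻⁵ g L⁻¹)/(310.2 g mol⁻¹) = 1.257×10⁻⁷ M
Ca₃(PO₄)₂(s) ⇌ 3 Ca²⁺(aq) + 2 PO₄³⁻(aq)
Let s be the molar solubility. Then [Ca²⁺] = 3s and [PO₄³⁻] = 2s.
Ksp = [Ca²⁺]^3[PO₄³⁻]^2 = (3s)^3 · (2s)^2 = 108s^5
Ksp = 108 × (1.257×10⁻⁷)^5 = 3.4×10⁻³³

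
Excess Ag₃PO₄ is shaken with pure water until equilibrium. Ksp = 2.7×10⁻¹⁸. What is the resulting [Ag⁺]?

5.3×10⁻⁵ M

Ag₃PO₄(s) ⇌ 3 Ag⁺(aq) + PO₄³⁻(aq)
With molar solubility s: [Ag⁺] = 3s, [PO₄³⁻] = s.
Ksp = [Ag⁺]^3[PO₄³⁻] = (3s)^3 · s = 27s^4 = 2.7×10⁻¹⁸
s = 1.8×10⁻⁵ mol/L
[Ag⁺] = 3s = 5.3×10⁻⁵ mol/L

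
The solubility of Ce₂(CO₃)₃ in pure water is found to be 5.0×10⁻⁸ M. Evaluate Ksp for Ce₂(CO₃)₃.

Ksp = 3.4×10⁻³⁵

Ce₂(CO₃)₃(s) ⇌ 2 Ce³⁺(aq) + 3 CO₃²⁻(aq)
For each mole of Ce₂(CO₃)₃ that dissolves per liter, [Ce³⁺] = 2s and [CO₃²⁻] = 3s; let s denote this solubility.
Ksp = [Ce³⁺]^2[CO₃²⁻]^3 = (2s)^2 · (3s)^3 = 108s^5
Ksp = 108 × (5.0×10⁻⁸)^5 = 3.4×10⁻³⁵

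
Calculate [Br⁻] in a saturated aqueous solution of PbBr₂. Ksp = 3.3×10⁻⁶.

PbBr₂(s) ⇌ Pb²⁺(aq) + 2 Br⁻(aq)
If s mol/L of PbBr₂ dissolves, [Pb²⁺] = s and [Br⁻] = 2s.
Ksp = [Pb²⁺][Br⁻]^2 = s · (2s)^2 = 4s^3 = 3.3×10⁻⁶
s = 9.4×10⁻³ mol L⁻¹
[Br⁻] = 2s = 1.9×10⁻² mol L⁻¹

1.9×10⁻² M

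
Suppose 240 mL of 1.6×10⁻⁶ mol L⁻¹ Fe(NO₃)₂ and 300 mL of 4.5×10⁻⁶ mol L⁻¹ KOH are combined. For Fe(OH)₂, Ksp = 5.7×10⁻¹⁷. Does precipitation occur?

The combined volume is 540 mL.
[Fe²⁺] = (1.6×10⁻⁶)(240)/540 = 7.1×10⁻⁷ mol L⁻¹
[OH⁻] = (4.5×10⁻⁶)(300)/540 = 2.5×10⁻⁶ mol L⁻¹
Q = [Fe²⁺][OH⁻]^2 = 4.4×10⁻¹⁸
Since Q (4.4×10⁻¹⁸) is less than Ksp (5.7×10⁻¹⁷), no Fe(OH)₂ precipitates.

No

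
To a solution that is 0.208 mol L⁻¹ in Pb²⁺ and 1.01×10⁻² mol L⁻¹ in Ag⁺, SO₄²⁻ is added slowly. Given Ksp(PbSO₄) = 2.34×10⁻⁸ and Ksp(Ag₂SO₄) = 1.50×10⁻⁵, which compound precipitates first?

PbSO₄

Each salt precipitates once Q = Ksp for that salt.
For PbSO₄: [SO₄²⁻] = (Ksp/[Pb²⁺]) = 1.13×10⁻⁷ mol L⁻¹
For Ag₂SO₄: [SO₄²⁻] = (Ksp/[Ag⁺]^2) = 0.147 mol L⁻¹
Since PbSO₄ needs less SO₄²⁻ to reach saturation, it precipitates first.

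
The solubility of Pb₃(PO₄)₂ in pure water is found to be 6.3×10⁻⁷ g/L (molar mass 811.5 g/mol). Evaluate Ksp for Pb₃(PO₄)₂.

s = (6.3×10⁻⁷ g L⁻¹)/(811.5 g mol⁻¹) = 7.763×10⁻¹⁰ M
Pb₃(PO₄)₂(s) ⇌ 3 Pb²⁺(aq) + 2 PO₄³⁻(aq)
With molar solubility s: [Pb²⁺] = 3s, [PO₄³⁻] = 2s.
Ksp = [Pb²⁺]^3[PO₄³⁻]^2 = (3s)^3 · (2s)^2 = 108s^5
Ksp = 108 × (7.763×10⁻¹⁰)^5 = 3.0×10⁻⁴⁴

Ksp = 3.0×10⁻⁴⁴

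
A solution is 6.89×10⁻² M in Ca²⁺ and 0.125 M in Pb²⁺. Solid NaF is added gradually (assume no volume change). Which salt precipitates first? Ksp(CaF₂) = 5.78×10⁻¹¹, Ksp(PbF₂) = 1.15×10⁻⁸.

The threshold for precipitation is Q = Ksp.
For CaF₂: [F⁻] = (Ksp/[Ca²⁺])^(1/2) = 2.90×10⁻⁵ M
For PbF₂: [F⁻] = (Ksp/[Pb²⁺])^(1/2) = 3.03×10⁻⁴ M
Since CaF₂ needs less F⁻ to reach saturation, it precipitates first.

CaF₂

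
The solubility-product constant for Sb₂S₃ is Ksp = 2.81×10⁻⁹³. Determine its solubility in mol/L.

Sb₂S₃(s) ⇌ 2 Sb³⁺(aq) + 3 S²⁻(aq)
With molar solubility s: [Sb³⁺] = 2s, [S²⁻] = 3s.
Ksp = [Sb³⁺]^2[S²⁻]^3 = (2s)^2 · (3s)^3 = 108s^5
108s^5 = 2.81×10⁻⁹³  ⇒  s^5 = 2.60×10⁻⁹⁵
s = 1.21×10⁻¹⁹ mol L⁻¹

1.21×10⁻¹⁹ M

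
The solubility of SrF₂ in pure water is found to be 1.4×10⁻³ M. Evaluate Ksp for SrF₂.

Ksp = 1.1×10⁻⁸

SrF₂(s) ⇌ Sr²⁺(aq) + 2 F⁻(aq)
Call the molar solubility s, so that [Sr²⁺] = s and [F⁻] = 2s.
Ksp = [Sr²⁺][F⁻]^2 = s · (2s)^2 = 4s^3
Ksp = 4 × (1.4×10⁻³)^3 = 1.1×10⁻⁸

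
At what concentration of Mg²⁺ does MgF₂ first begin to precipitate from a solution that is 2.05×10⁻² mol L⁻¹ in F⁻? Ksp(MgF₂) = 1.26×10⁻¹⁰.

3.00×10⁻⁷ M

The threshold for precipitation is Q = Ksp.
MgF₂(s) ⇌ Mg²⁺(aq) + 2 F⁻(aq)
Ksp = [Mg²⁺][F⁻]^2 = [Mg²⁺](2.05×10⁻²)^2
[Mg²⁺] = 1.26×10⁻¹⁰ / (2.05×10⁻²)^2 = 3.00×10⁻⁷
[Mg²⁺] = 3.00×10⁻⁷ mol L⁻¹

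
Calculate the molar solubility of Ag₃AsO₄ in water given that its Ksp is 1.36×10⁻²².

Ag₃AsO₄(s) ⇌ 3 Ag⁺(aq) + AsO₄³⁻(aq)
Let s be the molar solubility. Then [Ag⁺] = 3s and [AsO₄³⁻] = s.
Ksp = [Ag⁺]^3[AsO₄³⁻] = (3s)^3 · s = 27s^4
27s^4 = 1.36×10⁻²²  ⇒  s^4 = 5.04×10⁻²⁴
s = (5.04×10⁻²⁴)^(1/4) = 1.50×10⁻⁶ M

1.50×10⁻⁶ M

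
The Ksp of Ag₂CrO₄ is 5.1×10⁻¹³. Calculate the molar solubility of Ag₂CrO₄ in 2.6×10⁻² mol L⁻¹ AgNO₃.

7.5×10⁻¹⁰ M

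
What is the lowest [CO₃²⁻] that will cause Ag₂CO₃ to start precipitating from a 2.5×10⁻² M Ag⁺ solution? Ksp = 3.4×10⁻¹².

5.4×10⁻⁹ M

Each salt precipitates once Q = Ksp for that salt.
Ag₂CO₃(s) ⇌ 2 Ag⁺(aq) + CO₃²⁻(aq)
Ksp = [Ag⁺]^2[CO₃²⁻] = [CO₃²⁻](2.5×10⁻²)^2
[CO₃²⁻] = 3.4×10⁻¹² / (2.5×10⁻²)^2 = 5.4×10⁻⁹
[CO₃²⁻] = 5.4×10⁻⁹ M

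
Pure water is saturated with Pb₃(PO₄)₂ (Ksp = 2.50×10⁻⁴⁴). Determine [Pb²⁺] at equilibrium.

2.24×10⁻⁹ M

Pb₃(PO₄)₂(s) ⇌ 3 Pb²⁺(aq) + 2 PO₄³⁻(aq)
For each mole of Pb₃(PO₄)₂ that dissolves per liter, [Pb²⁺] = 3s and [PO₄³⁻] = 2s; let s denote this solubility.
Ksp = [Pb²⁺]^3[PO₄³⁻]^2 = (3s)^3 · (2s)^2 = 108s^5 = 2.50×10⁻⁴⁴
s = 7.46×10⁻¹⁰ M
[Pb²⁺] = 3s = 2.24×10⁻⁹ M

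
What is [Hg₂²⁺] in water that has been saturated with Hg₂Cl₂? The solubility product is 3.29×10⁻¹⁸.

Hg₂Cl₂(s) ⇌ Hg₂²⁺(aq) + 2 Cl⁻(aq)
With molar solubility s: [Hg₂²⁺] = s, [Cl⁻] = 2s.
Ksp = [Hg₂²⁺][Cl⁻]^2 = s · (2s)^2 = 4s^3 = 3.29×10⁻¹⁸
s = 9.37×10⁻⁷ mol L⁻¹
[Hg₂²⁺] = s = 9.37×10⁻⁷ mol L⁻¹

9.37×10⁻⁷ M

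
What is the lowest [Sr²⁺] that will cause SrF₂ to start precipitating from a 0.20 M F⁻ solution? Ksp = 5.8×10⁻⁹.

Precipitation of each salt begins when its ion product equals Ksp.
SrF₂(s) ⇌ Sr²⁺(aq) + 2 F⁻(aq)
Ksp = [Sr²⁺][F⁻]^2 = [Sr²⁺](0.20)^2
[Sr²⁺] = 5.8×10⁻⁹ / (0.20)^2 = 1.5×10⁻⁷
[Sr²⁺] = 1.5×10⁻⁷ M

1.5×10⁻⁷ M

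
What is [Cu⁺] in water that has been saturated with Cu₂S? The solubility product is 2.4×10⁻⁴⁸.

1.7×10⁻¹⁶ M

Cu₂S(s) ⇌ 2 Cu⁺(aq) + S²⁻(aq)
Call the molar solubility s, so that [Cu⁺] = 2s and [S²⁻] = s.
Ksp = [Cu⁺]^2[S²⁻] = (2s)^2 · s = 4s^3 = 2.4×10⁻⁴⁸
s = 8.4×10⁻¹⁷ mol/L
[Cu⁺] = 2s = 1.7×10⁻¹⁶ mol/L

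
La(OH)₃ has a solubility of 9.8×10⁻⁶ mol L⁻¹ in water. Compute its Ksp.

La(OH)₃(s) ⇌ La³⁺(aq) + 3 OH⁻(aq)
Let s be the molar solubility. Then [La³⁺] = s and [OH⁻] = 3s.
Ksp = [La³⁺][OH⁻]^3 = s · (3s)^3 = 27s^4
Ksp = 27 × (9.8×10⁻⁶)^4 = 2.5×10⁻¹⁹

Ksp = 2.5×10⁻¹⁹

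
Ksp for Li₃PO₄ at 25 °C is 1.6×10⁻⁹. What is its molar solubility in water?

Li₃PO₄(s) ⇌ 3 Li⁺(aq) + PO₄³⁻(aq)
If s mol/L of Li₃PO₄ dissolves, [Li⁺] = 3s and [PO₄³⁻] = s.
Ksp = [Li⁺]^3[PO₄³⁻] = (3s)^3 · s = 27s^4
27s^4 = 1.6×10⁻⁹  ⇒  s^4 = 5.9×10⁻¹¹
s = (5.9×10⁻¹¹)^(1/4) = 2.8×10⁻³ mol/L

2.8×10⁻³ M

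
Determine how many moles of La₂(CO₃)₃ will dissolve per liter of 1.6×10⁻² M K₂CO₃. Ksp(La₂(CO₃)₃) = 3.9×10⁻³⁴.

La₂(CO₃)₃(s) ⇌ 2 La³⁺(aq) + 3 CO₃²⁻(aq)
The solution already contains CO₃²⁻ at 1.6×10⁻² M. Let s be the molar solubility of La₂(CO₃)₃.
[CO₃²⁻] ≈ 1.6×10⁻² M (common ion dominates); [La³⁺] = 2s.
Ksp = [La³⁺]^2[CO₃²⁻]^3 = (2s)^2(1.6×10⁻²)^3
(2s)^2 = 3.9×10⁻³⁴ / (1.6×10⁻²)^3 = 9.5×10⁻²⁹
s = 4.9×10⁻¹⁵ M

4.9×10⁻¹⁵ M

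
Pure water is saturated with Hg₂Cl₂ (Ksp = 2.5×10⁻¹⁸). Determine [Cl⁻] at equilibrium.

1.7×10⁻⁶ M

Hg₂Cl₂(s) ⇌ Hg₂²⁺(aq) + 2 Cl⁻(aq)
With molar solubility s: [Hg₂²⁺] = s, [Cl⁻] = 2s.
Ksp = [Hg₂²⁺][Cl⁻]^2 = s · (2s)^2 = 4s^3 = 2.5×10⁻¹⁸
s = 8.5×10⁻⁷ M
[Cl⁻] = 2s = 1.7×10⁻⁶ M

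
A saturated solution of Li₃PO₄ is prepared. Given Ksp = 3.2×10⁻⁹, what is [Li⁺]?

9.9×10⁻³ M

Li₃PO₄(s) ⇌ 3 Li⁺(aq) + PO₄³⁻(aq)
For each mole of Li₃PO₄ that dissolves per liter, [Li⁺] = 3s and [PO₄³⁻] = s; let s denote this solubility.
Ksp = [Li⁺]^3[PO₄³⁻] = (3s)^3 · s = 27s^4 = 3.2×10⁻⁹
s = 3.3×10⁻³ M
[Li⁺] = 3s = 9.9×10⁻³ M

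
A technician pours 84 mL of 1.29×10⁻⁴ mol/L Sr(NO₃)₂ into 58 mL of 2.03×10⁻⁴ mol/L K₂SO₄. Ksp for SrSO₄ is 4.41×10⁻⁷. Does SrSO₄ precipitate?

No

After mixing, V = 84 mL + 58 mL = 142 mL.
[Sr²⁺] = (1.29×10⁻⁴)(84)/142 = 7.63×10⁻⁵ mol/L
[SO₄²⁻] = (2.03×10⁻⁴)(58)/142 = 8.29×10⁻⁵ mol/L
Q = [Sr²⁺][SO₄²⁻] = 6.33×10⁻⁹
Since Q (6.33×10⁻⁹) is less than Ksp (4.41×10⁻⁷), no SrSO₄ precipitates.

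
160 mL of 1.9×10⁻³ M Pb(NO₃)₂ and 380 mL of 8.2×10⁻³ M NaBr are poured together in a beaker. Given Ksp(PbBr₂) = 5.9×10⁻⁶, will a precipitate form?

The combined volume is 540 mL.
[Pb²⁺] = (1.9×10⁻³)(160)/540 = 5.6×10⁻⁴ M
[Br⁻] = (8.2×10⁻³)(380)/540 = 5.8×10⁻³ M
Q = [Pb²⁺][Br⁻]^2 = 1.9×10⁻⁸
Q < Ksp (1.9×10⁻⁸ vs 5.9×10⁻⁶); the solution remains unsaturated and no precipitate forms.

No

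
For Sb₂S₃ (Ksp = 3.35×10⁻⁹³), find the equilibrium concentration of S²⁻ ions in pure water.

Sb₂S₃(s) ⇌ 2 Sb³⁺(aq) + 3 S²⁻(aq)
For each mole of Sb₂S₃ that dissolves per liter, [Sb³⁺] = 2s and [S²⁻] = 3s; let s denote this solubility.
Ksp = [Sb³⁺]^2[S²⁻]^3 = (2s)^2 · (3s)^3 = 108s^5 = 3.35×10⁻⁹³
s = 1.25×10⁻¹⁹ mol L⁻¹
[S²⁻] = 3s = 3.76×10⁻¹⁹ mol L⁻¹

3.76×10⁻¹⁹ M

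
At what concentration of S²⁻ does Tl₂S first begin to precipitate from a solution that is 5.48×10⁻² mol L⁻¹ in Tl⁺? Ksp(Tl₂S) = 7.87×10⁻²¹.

The threshold for precipitation is Q = Ksp.
Tl₂S(s) ⇌ 2 Tl⁺(aq) + S²⁻(aq)
Ksp = [Tl⁺]^2[S²⁻] = [S²⁻](5.48×10⁻²)^2
[S²⁻] = 7.87×10⁻²¹ / (5.48×10⁻²)^2 = 2.62×10⁻¹⁸
[S²⁻] = 2.62×10⁻¹⁸ mol L⁻¹

2.62×10⁻¹⁸ M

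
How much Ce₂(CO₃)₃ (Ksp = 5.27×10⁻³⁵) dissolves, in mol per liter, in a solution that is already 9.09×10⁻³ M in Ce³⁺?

2.87×10⁻¹¹ M

Ce₂(CO₃)₃(s) ⇌ 2 Ce³⁺(aq) + 3 CO₃²⁻(aq)
The solution already contains Ce³⁺ at 9.09×10⁻³ M. Let s be the molar solubility of Ce₂(CO₃)₃.
[Ce³⁺] ≈ 9.09×10⁻³ M (common ion dominates); [CO₃²⁻] = 3s.
Ksp = [Ce³⁺]^2[CO₃²⁻]^3 = (9.09×10⁻³)^2(3s)^3
(3s)^3 = 5.27×10⁻³⁵ / (9.09×10⁻³)^2 = 6.38×10⁻³¹
s = 2.87×10⁻¹¹ M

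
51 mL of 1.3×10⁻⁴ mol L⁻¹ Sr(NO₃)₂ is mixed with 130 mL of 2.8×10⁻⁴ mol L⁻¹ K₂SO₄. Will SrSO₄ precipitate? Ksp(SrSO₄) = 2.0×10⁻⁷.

The combined volume is 181 mL.
[Sr²⁺] = (1.3×10⁻⁴)(51)/181 = 3.7×10⁻⁵ mol L⁻¹
[SO₄²⁻] = (2.8×10⁻⁴)(130)/181 = 2.0×10⁻⁴ mol L⁻¹
Q = [Sr²⁺][SO₄²⁻] = 7.4×10⁻⁹
Q < Ksp (7.4×10⁻⁹ vs 2.0×10⁻⁷); the solution remains unsaturated and no precipitate forms.

No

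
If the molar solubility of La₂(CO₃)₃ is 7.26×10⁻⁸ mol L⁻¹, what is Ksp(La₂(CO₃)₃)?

La₂(CO₃)₃(s) ⇌ 2 La³⁺(aq) + 3 CO₃²⁻(aq)
Call the molar solubility s, so that [La³⁺] = 2s and [CO₃²⁻] = 3s.
Ksp = [La³⁺]^2[CO₃²⁻]^3 = (2s)^2 · (3s)^3 = 108s^5
Ksp = 108 × (7.26×10⁻⁸)^5 = 2.18×10⁻³⁴

Ksp = 2.18×10⁻³⁴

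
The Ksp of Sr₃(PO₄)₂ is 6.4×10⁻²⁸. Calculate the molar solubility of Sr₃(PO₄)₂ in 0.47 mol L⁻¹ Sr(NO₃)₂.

3.9×10⁻¹⁴ M

Sr₃(PO₄)₂(s) ⇌ 3 Sr²⁺(aq) + 2 PO₄³⁻(aq)
The solution already contains Sr²⁺ at 0.47 mol L⁻¹. Let s be the molar solubility of Sr₃(PO₄)₂.
[Sr²⁺] ≈ 0.47 mol L⁻¹ (common ion dominates); [PO₄³⁻] = 2s.
Ksp = [Sr²⁺]^3[PO₄³⁻]^2 = (0.47)^3(2s)^2
(2s)^2 = 6.4×10⁻²⁸ / (0.47)^3 = 6.2×10⁻²⁷
s = 3.9×10⁻¹⁴ mol L⁻¹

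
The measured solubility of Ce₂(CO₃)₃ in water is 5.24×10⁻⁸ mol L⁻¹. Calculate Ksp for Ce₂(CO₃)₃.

Ce₂(CO₃)₃(s) ⇌ 2 Ce³⁺(aq) + 3 CO₃²⁻(aq)
For each mole of Ce₂(CO₃)₃ that dissolves per liter, [Ce³⁺] = 2s and [CO₃²⁻] = 3s; let s denote this solubility.
Ksp = [Ce³⁺]^2[CO₃²⁻]^3 = (2s)^2 · (3s)^3 = 108s^5
Ksp = 108 × (5.24×10⁻⁸)^5 = 4.27×10⁻³⁵

Ksp = 4.27×10⁻³⁵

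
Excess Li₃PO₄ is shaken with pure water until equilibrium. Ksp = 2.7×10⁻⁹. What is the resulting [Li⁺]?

9.5×10⁻³ M

Li₃PO₄(s) ⇌ 3 Li⁺(aq) + PO₄³⁻(aq)
With molar solubility s: [Li⁺] = 3s, [PO₄³⁻] = s.
Ksp = [Li⁺]^3[PO₄³⁻] = (3s)^3 · s = 27s^4 = 2.7×10⁻⁹
s = 3.2×10⁻³ mol/L
[Li⁺] = 3s = 9.5×10⁻³ mol/L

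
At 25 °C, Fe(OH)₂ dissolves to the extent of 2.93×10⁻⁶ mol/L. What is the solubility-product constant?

Ksp = 1.01×10⁻¹⁶

Fe(OH)₂(s) ⇌ Fe²⁺(aq) + 2 OH⁻(aq)
Call the molar solubility s, so that [Fe²⁺] = s and [OH⁻] = 2s.
Ksp = [Fe²⁺][OH⁻]^2 = s · (2s)^2 = 4s^3
Ksp = 4 × (2.93×10⁻⁶)^3 = 1.01×10⁻¹⁶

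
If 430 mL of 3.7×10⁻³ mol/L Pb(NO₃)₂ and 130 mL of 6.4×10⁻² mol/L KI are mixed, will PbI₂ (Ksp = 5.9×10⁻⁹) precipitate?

Total volume after mixing = 430 + 130 = 560 mL.
[Pb²⁺] = (3.7×10⁻³)(430)/560 = 2.8×10⁻³ mol/L
[I⁻] = (6.4×10⁻²)(130)/560 = 1.5×10⁻² mol/L
Q = [Pb²⁺][I⁻]^2 = 6.3×10⁻⁷
Because Q > Ksp (6.3×10⁻⁷ vs 5.9×10⁻⁹), a precipitate of PbI₂ forms.

Yes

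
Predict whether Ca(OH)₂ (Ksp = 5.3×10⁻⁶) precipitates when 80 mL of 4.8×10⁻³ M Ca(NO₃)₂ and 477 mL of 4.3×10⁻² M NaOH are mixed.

After mixing, V = 80 mL + 477 mL = 557 mL.
[Ca²⁺] = (4.8×10⁻³)(80)/557 = 6.9×10⁻⁴ M
[OH⁻] = (4.3×10⁻²)(477)/557 = 3.7×10⁻² M
Q = [Ca²⁺][OH⁻]^2 = 9.3×10⁻⁷
Q = 9.3×10⁻⁷ < Ksp = 5.3×10⁻⁶, so the solution is unsaturated and no precipitate forms.

No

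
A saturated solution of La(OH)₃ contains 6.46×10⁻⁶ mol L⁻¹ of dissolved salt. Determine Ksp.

La(OH)₃(s) ⇌ La³⁺(aq) + 3 OH⁻(aq)
Call the molar solubility s, so that [La³⁺] = s and [OH⁻] = 3s.
Ksp = [La³⁺][OH⁻]^3 = s · (3s)^3 = 27s^4
Ksp = 27 × (6.46×10⁻⁶)^4 = 4.70×10⁻²⁰

Ksp = 4.70×10⁻²⁰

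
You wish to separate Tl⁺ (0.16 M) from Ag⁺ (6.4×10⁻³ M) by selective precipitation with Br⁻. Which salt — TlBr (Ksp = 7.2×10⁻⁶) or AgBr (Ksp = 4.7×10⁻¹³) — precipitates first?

Precipitation begins when Q = Ksp.
For TlBr: [Br⁻] = (Ksp/[Tl⁺]) = 4.5×10⁻⁵ M
For AgBr: [Br⁻] = (Ksp/[Ag⁺]) = 7.3×10⁻¹¹ M
Since AgBr needs less Br⁻ to reach saturation, it precipitates first.

AgBr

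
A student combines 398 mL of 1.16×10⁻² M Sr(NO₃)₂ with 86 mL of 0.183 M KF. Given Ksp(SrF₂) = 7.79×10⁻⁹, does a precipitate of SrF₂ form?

Yes

After mixing, V = 398 mL + 86 mL = 484 mL.
[Sr²⁺] = (1.16×10⁻²)(398)/484 = 9.54×10⁻³ M
[F⁻] = (0.183)(86)/484 = 3.25×10⁻² M
Q = [Sr²⁺][F⁻]^2 = 1.01×10⁻⁵
Q = 1.01×10⁻⁵ > Ksp = 7.79×10⁻⁹, so the solution is supersaturated and SrF₂ precipitates.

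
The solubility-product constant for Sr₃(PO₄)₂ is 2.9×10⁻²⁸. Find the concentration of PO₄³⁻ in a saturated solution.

2.4×10⁻⁶ M

Sr₃(PO₄)₂(s) ⇌ 3 Sr²⁺(aq) + 2 PO₄³⁻(aq)
Let s be the molar solubility. Then [Sr²⁺] = 3s and [PO₄³⁻] = 2s.
Ksp = [Sr²⁺]^3[PO₄³⁻]^2 = (3s)^3 · (2s)^2 = 108s^5 = 2.9×10⁻²⁸
s = 1.2×10⁻⁶ mol L⁻¹
[PO₄³⁻] = 2s = 2.4×10⁻⁶ mol L⁻¹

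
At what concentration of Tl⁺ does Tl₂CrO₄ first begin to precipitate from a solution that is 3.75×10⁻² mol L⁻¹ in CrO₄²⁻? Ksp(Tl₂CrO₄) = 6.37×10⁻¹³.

4.12×10⁻⁶ M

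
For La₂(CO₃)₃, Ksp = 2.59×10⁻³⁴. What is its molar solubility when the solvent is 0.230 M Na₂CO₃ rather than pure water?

7.30×10⁻¹⁷ M

La₂(CO₃)₃(s) ⇌ 2 La³⁺(aq) + 3 CO₃²⁻(aq)
The solution already contains CO₃²⁻ at 0.230 M. Let s be the molar solubility of La₂(CO₃)₃.
[CO₃²⁻] ≈ 0.230 M (common ion dominates); [La³⁺] = 2s.
Ksp = [La³⁺]^2[CO₃²⁻]^3 = (2s)^2(0.230)^3
(2s)^2 = 2.59×10⁻³⁴ / (0.230)^3 = 2.13×10⁻³²
s = 7.30×10⁻¹⁷ M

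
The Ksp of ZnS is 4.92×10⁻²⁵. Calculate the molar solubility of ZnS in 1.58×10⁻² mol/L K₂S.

ZnS(s) ⇌ Zn²⁺(aq) + S²⁻(aq)
S²⁻ is already present at 1.58×10⁻² mol/L. If s mol/L of ZnS dissolves, [Zn²⁺] = s while [S²⁻] ≈ 1.58×10⁻² mol/L.
Ksp = [Zn²⁺][S²⁻] = s(1.58×10⁻²)
s = 4.92×10⁻²⁵ / (1.58×10⁻²) = 3.11×10⁻²³
s = 3.11×10⁻²³ mol/L

3.11×10⁻²³ M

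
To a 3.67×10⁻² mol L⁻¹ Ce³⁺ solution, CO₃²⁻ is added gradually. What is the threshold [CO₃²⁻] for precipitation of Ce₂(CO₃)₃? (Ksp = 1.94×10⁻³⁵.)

The threshold for precipitation is Q = Ksp.
Ce₂(CO₃)₃(s) ⇌ 2 Ce³⁺(aq) + 3 CO₃²⁻(aq)
Ksp = [Ce³⁺]^2[CO₃²⁻]^3 = [CO₃²⁻]^3(3.67×10⁻²)^2
[CO₃²⁻]^3 = 1.94×10⁻³⁵ / (3.67×10⁻²)^2 = 1.44×10⁻³²
[CO₃²⁻] = 2.43×10⁻¹¹ mol L⁻¹

2.43×10⁻¹¹ M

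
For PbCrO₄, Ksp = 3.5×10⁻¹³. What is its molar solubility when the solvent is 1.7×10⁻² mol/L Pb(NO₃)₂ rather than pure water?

PbCrO₄(s) ⇌ Pb²⁺(aq) + CrO₄²⁻(aq)
Let s be the solubility of PbCrO₄ here. The common ion gives [Pb²⁺] ≈ 1.7×10⁻² mol/L, and [CrO₄²⁻] = s.
Ksp = [Pb²⁺][CrO₄²⁻] = (1.7×10⁻²)s
s = 3.5×10⁻¹³ / (1.7×10⁻²) = 2.1×10⁻¹¹
s = 2.1×10⁻¹¹ mol/L

2.1×10⁻¹¹ M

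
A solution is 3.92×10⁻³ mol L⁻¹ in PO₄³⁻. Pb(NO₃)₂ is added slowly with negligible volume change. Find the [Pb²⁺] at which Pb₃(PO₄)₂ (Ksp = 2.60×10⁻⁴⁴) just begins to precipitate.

A salt starts to precipitate once the ion product Q reaches its Ksp.
Pb₃(PO₄)₂(s) ⇌ 3 Pb²⁺(aq) + 2 PO₄³⁻(aq)
Ksp = [Pb²⁺]^3[PO₄³⁻]^2 = [Pb²⁺]^3(3.92×10⁻³)^2
[Pb²⁺]^3 = 2.60×10⁻⁴⁴ / (3.92×10⁻³)^2 = 1.69×10⁻³⁹
[Pb²⁺] = 1.19×10⁻¹³ mol L⁻¹

1.19×10⁻¹³ M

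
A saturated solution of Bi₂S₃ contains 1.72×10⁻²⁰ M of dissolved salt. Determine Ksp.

Ksp = 1.63×10⁻⁹⁷

Bi₂S₃(s) ⇌ 2 Bi³⁺(aq) + 3 S²⁻(aq)
If s mol/L of Bi₂S₃ dissolves, [Bi³⁺] = 2s and [S²⁻] = 3s.
Ksp = [Bi³⁺]^2[S²⁻]^3 = (2s)^2 · (3s)^3 = 108s^5
Ksp = 108 × (1.72×10⁻²⁰)^5 = 1.63×10⁻⁹⁷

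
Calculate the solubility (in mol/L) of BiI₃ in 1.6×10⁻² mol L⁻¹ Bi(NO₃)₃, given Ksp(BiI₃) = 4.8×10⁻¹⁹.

1.0×10⁻⁶ M

BiI₃(s) ⇌ Bi³⁺(aq) + 3 I⁻(aq)
Let s be the solubility of BiI₃ here. The common ion gives [Bi³⁺] ≈ 1.6×10⁻² mol L⁻¹, and [I⁻] = 3s.
Ksp = [Bi³⁺][I⁻]^3 = (1.6×10⁻²)(3s)^3
(3s)^3 = 4.8×10⁻¹⁹ / (1.6×10⁻²) = 3.0×10⁻¹⁷
s = 1.0×10⁻⁶ mol L⁻¹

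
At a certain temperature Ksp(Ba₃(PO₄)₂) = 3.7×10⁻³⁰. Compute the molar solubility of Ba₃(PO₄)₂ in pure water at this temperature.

5.1×10⁻⁷ M

Ba₃(PO₄)₂(s) ⇌ 3 Ba²⁺(aq) + 2 PO₄³⁻(aq)
If s mol/L of Ba₃(PO₄)₂ dissolves, [Ba²⁺] = 3s and [PO₄³⁻] = 2s.
Ksp = [Ba²⁺]^3[PO₄³⁻]^2 = (3s)^3 · (2s)^2 = 108s^5
108s^5 = 3.7×10⁻³⁰  ⇒  s^5 = 3.4×10⁻³²
s = 5.1×10⁻⁷ mol L⁻¹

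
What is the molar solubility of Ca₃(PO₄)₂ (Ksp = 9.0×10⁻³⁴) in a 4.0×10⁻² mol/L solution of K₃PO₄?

Ca₃(PO₄)₂(s) ⇌ 3 Ca²⁺(aq) + 2 PO₄³⁻(aq)
PO₄³⁻ is already present at 4.0×10⁻² mol/L. If s mol/L of Ca₃(PO₄)₂ dissolves, [Ca²⁺] = 3s while [PO₄³⁻] ≈ 4.0×10⁻² mol/L.
Ksp = [Ca²⁺]^3[PO₄³⁻]^2 = (3s)^3(4.0×10⁻²)^2
(3s)^3 = 9.0×10⁻³⁴ / (4.0×10⁻²)^2 = 5.6×10⁻³¹
s = 2.8×10⁻¹¹ mol/L

2.8×10⁻¹¹ M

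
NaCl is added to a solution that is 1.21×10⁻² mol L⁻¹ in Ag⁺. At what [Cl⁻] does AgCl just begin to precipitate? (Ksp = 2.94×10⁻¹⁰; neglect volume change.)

A salt starts to precipitate once the ion product Q reaches its Ksp.
AgCl(s) ⇌ Ag⁺(aq) + Cl⁻(aq)
Ksp = [Ag⁺][Cl⁻] = [Cl⁻](1.21×10⁻²)
[Cl⁻] = 2.94×10⁻¹⁰ / (1.21×10⁻²) = 2.43×10⁻⁸
[Cl⁻] = 2.43×10⁻⁸ mol L⁻¹

2.43×10⁻⁸ M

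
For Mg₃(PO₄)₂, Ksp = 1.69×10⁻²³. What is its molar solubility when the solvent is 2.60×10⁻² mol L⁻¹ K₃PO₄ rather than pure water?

Mg₃(PO₄)₂(s) ⇌ 3 Mg²⁺(aq) + 2 PO₄³⁻(aq)
The solution already contains PO₄³⁻ at 2.60×10⁻² mol L⁻¹. Let s be the molar solubility of Mg₃(PO₄)₂.
[PO₄³⁻] ≈ 2.60×10⁻² mol L⁻¹ (common ion dominates); [Mg²⁺] = 3s.
Ksp = [Mg²⁺]^3[PO₄³⁻]^2 = (3s)^3(2.60×10⁻²)^2
(3s)^3 = 1.69×10⁻²³ / (2.60×10⁻²)^2 = 2.50×10⁻²⁰
s = 9.75×10⁻⁸ mol L⁻¹

9.75×10⁻⁸ M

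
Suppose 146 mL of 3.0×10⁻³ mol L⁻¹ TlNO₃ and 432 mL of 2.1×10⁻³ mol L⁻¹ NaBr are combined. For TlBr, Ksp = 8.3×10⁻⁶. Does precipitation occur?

No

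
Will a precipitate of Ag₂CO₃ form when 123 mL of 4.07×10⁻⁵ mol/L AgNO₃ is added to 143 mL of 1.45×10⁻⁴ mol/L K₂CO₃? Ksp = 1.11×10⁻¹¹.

Total volume after mixing = 123 + 143 = 266 mL.
[Ag⁺] = (4.07×10⁻⁵)(123)/266 = 1.88×10⁻⁵ mol/L
[CO₃²⁻] = (1.45×10⁻⁴)(143)/266 = 7.80×10⁻⁵ mol/L
Q = [Ag⁺]^2[CO₃²⁻] = 2.76×10⁻¹⁴
Since Q (2.76×10⁻¹⁴) is less than Ksp (1.11×10⁻¹¹), no Ag₂CO₃ precipitates.

No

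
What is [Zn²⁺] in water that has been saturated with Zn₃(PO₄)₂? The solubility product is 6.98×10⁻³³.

4.36×10⁻⁷ M

Zn₃(PO₄)₂(s) ⇌ 3 Zn²⁺(aq) + 2 PO₄³⁻(aq)
For each mole of Zn₃(PO₄)₂ that dissolves per liter, [Zn²⁺] = 3s and [PO₄³⁻] = 2s; let s denote this solubility.
Ksp = [Zn²⁺]^3[PO₄³⁻]^2 = (3s)^3 · (2s)^2 = 108s^5 = 6.98×10⁻³³
s = 1.45×10⁻⁷ M
[Zn²⁺] = 3s = 4.36×10⁻⁷ M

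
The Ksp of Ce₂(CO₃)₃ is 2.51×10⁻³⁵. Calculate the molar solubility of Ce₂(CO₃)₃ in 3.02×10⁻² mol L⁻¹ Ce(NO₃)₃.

1.01×10⁻¹¹ M

Ce₂(CO₃)₃(s) ⇌ 2 Ce³⁺(aq) + 3 CO₃²⁻(aq)
With Ce³⁺ already at 3.02×10⁻² mol L⁻¹ and s small, take [Ce³⁺] ≈ 3.02×10⁻² mol L⁻¹ and [CO₃²⁻] = 3s.
Ksp = [Ce³⁺]^2[CO₃²⁻]^3 = (3.02×10⁻²)^2(3s)^3
(3s)^3 = 2.51×10⁻³⁵ / (3.02×10⁻²)^2 = 2.75×10⁻³²
s = 1.01×10⁻¹¹ mol L⁻¹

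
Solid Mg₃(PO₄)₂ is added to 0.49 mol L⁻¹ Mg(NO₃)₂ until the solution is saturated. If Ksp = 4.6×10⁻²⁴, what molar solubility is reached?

Mg₃(PO₄)₂(s) ⇌ 3 Mg²⁺(aq) + 2 PO₄³⁻(aq)
Mg²⁺ is already present at 0.49 mol L⁻¹. If s mol/L of Mg₃(PO₄)₂ dissolves, [PO₄³⁻] = 2s while [Mg²⁺] ≈ 0.49 mol L⁻¹.
Ksp = [Mg²⁺]^3[PO₄³⁻]^2 = (0.49)^3(2s)^2
(2s)^2 = 4.6×10⁻²⁴ / (0.49)^3 = 3.9×10⁻²³
s = 3.1×10⁻¹² mol L⁻¹

3.1×10⁻¹² M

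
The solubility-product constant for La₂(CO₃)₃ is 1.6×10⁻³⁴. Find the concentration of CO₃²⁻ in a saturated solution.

2.0×10⁻⁷ M

La₂(CO₃)₃(s) ⇌ 2 La³⁺(aq) + 3 CO₃²⁻(aq)
Let s be the molar solubility. Then [La³⁺] = 2s and [CO₃²⁻] = 3s.
Ksp = [La³⁺]^2[CO₃²⁻]^3 = (2s)^2 · (3s)^3 = 108s^5 = 1.6×10⁻³⁴
s = 6.8×10⁻⁸ mol/L
[CO₃²⁻] = 3s = 2.0×10⁻⁷ mol/L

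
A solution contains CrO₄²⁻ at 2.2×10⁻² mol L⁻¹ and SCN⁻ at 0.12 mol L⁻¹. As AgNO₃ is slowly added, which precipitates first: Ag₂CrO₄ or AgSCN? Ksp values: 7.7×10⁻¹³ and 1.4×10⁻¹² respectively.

The threshold for precipitation is Q = Ksp.
For Ag₂CrO₄: [Ag⁺] = (Ksp/[CrO₄²⁻])^(1/2) = 5.9×10⁻⁶ mol L⁻¹
For AgSCN: [Ag⁺] = (Ksp/[SCN⁻]) = 1.2×10⁻¹¹ mol L⁻¹
The smaller threshold [Ag⁺] is reached first, so AgSCN precipitates first.

AgSCN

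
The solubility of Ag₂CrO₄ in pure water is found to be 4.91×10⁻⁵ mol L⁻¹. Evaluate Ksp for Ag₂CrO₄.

Ag₂CrO₄(s) ⇌ 2 Ag⁺(aq) + CrO₄²⁻(aq)
Let s be the molar solubility. Then [Ag⁺] = 2s and [CrO₄²⁻] = s.
Ksp = [Ag⁺]^2[CrO₄²⁻] = (2s)^2 · s = 4s^3
Ksp = 4 × (4.91×10⁻⁵)^3 = 4.73×10⁻¹³

Ksp = 4.73×10⁻¹³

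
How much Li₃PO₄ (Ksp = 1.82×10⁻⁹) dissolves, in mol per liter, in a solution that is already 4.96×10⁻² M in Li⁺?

1.49×10⁻⁵ M

Li₃PO₄(s) ⇌ 3 Li⁺(aq) + PO₄³⁻(aq)
Let s be the solubility of Li₃PO₄ here. The common ion gives [Li⁺] ≈ 4.96×10⁻² M, and [PO₄³⁻] = s.
Ksp = [Li⁺]^3[PO₄³⁻] = (4.96×10⁻²)^3s
s = 1.82×10⁻⁹ / (4.96×10⁻²)^3 = 1.49×10⁻⁵
s = 1.49×10⁻⁵ M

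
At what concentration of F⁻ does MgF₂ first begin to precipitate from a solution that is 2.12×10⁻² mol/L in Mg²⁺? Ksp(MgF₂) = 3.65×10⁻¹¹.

The threshold for precipitation is Q = Ksp.
MgF₂(s) ⇌ Mg²⁺(aq) + 2 F⁻(aq)
Ksp = [Mg²⁺][F⁻]^2 = [F⁻]^2(2.12×10⁻²)
[F⁻]^2 = 3.65×10⁻¹¹ / (2.12×10⁻²) = 1.72×10⁻⁹
[F⁻] = 4.15×10⁻⁵ mol/L

4.15×10⁻⁵ M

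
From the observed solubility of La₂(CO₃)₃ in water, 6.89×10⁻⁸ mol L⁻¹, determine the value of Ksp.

Ksp = 1.68×10⁻³⁴

La₂(CO₃)₃(s) ⇌ 2 La³⁺(aq) + 3 CO₃²⁻(aq)
With molar solubility s: [La³⁺] = 2s, [CO₃²⁻] = 3s.
Ksp = [La³⁺]^2[CO₃²⁻]^3 = (2s)^2 · (3s)^3 = 108s^5
Ksp = 108 × (6.89×10⁻⁸)^5 = 1.68×10⁻³⁴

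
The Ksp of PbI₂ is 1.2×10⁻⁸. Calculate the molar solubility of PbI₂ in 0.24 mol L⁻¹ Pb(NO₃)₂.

1.1×10⁻⁴ M

PbI₂(s) ⇌ Pb²⁺(aq) + 2 I⁻(aq)
Pb²⁺ is already present at 0.24 mol L⁻¹. If s mol/L of PbI₂ dissolves, [I⁻] = 2s while [Pb²⁺] ≈ 0.24 mol L⁻¹.
Ksp = [Pb²⁺][I⁻]^2 = (0.24)(2s)^2
(2s)^2 = 1.2×10⁻⁸ / (0.24) = 5.0×10⁻⁸
s = 1.1×10⁻⁴ mol L⁻¹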